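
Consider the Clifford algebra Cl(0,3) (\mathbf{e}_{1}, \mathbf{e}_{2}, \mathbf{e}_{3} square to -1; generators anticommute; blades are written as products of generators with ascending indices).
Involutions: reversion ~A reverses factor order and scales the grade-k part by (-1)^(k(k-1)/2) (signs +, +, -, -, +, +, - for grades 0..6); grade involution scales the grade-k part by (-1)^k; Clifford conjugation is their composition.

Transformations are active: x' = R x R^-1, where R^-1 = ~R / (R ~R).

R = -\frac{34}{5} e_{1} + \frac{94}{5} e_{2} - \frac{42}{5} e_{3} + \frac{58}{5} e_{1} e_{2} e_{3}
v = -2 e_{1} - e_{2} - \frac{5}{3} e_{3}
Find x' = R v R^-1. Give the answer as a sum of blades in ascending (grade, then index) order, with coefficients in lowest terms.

~R = -\frac{34}{5} e_{1} + \frac{94}{5} e_{2} - \frac{42}{5} e_{3} - \frac{58}{5} e_{1} e_{2} e_{3}, and R ~R = -\frac{3024}{5}, so R^-1 = ~R / (-\frac{3024}{5}).
R v = -\frac{44}{5} + \frac{956}{15} e_{1} e_{2} - \frac{256}{15} e_{1} e_{3} - \frac{248}{15} e_{2} e_{3}
Answer: \frac{6907}{2835} e_{1} + \frac{506}{567} e_{2} - \frac{2899}{2835} e_{3}


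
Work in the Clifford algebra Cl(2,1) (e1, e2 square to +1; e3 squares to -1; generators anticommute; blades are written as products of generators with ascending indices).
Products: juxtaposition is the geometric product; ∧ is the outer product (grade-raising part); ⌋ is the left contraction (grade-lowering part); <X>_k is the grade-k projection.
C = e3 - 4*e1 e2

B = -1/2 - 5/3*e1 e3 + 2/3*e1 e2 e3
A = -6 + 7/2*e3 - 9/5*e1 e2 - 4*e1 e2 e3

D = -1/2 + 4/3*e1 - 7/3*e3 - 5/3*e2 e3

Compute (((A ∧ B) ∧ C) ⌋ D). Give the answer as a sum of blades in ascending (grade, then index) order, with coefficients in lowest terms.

step 1: 3 - 7/4*e3 + 9/10*e1 e2 + 10*e1 e3 - 2*e1 e2 e3
step 2: 3*e3 - 12*e1 e2 + 79/10*e1 e2 e3
step 3: 7 - 5*e2
Answer: 7 - 5*e2


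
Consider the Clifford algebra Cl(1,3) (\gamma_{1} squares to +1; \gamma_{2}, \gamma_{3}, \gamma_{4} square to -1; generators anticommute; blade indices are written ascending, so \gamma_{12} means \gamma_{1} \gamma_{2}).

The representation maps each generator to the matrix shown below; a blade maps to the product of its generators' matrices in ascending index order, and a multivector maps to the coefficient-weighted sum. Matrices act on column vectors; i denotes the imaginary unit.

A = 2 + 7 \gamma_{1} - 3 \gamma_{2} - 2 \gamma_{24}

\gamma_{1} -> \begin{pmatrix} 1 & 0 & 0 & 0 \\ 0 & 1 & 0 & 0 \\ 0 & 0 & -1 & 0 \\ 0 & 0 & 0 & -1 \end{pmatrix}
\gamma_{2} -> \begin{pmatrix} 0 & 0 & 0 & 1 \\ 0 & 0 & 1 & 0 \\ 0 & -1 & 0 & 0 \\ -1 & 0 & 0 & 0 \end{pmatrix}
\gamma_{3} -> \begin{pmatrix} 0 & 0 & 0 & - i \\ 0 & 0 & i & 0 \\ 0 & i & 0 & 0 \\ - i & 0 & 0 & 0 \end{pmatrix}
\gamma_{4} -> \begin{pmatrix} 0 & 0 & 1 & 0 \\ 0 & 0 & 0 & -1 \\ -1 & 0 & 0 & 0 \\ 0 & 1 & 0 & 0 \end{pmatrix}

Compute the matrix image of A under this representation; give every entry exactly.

Bivector images (products of the table entries): rho(\gamma_{24}) = rho(\gamma_{2})rho(\gamma_{4}) = \begin{pmatrix} 0 & 1 & 0 & 0 \\ -1 & 0 & 0 & 0 \\ 0 & 0 & 0 & 1 \\ 0 & 0 & -1 & 0 \end{pmatrix}.
M = (2)*1 + (7)*rho(\gamma_{1}) + (-3)*rho(\gamma_{2}) + (-2)*rho(\gamma_{24}), summed entrywise (1 is the identity matrix):
Answer: \begin{pmatrix} 9 & -2 & 0 & -3 \\ 2 & 9 & -3 & 0 \\ 0 & 3 & -5 & -2 \\ 3 & 0 & 2 & -5 \end{pmatrix}


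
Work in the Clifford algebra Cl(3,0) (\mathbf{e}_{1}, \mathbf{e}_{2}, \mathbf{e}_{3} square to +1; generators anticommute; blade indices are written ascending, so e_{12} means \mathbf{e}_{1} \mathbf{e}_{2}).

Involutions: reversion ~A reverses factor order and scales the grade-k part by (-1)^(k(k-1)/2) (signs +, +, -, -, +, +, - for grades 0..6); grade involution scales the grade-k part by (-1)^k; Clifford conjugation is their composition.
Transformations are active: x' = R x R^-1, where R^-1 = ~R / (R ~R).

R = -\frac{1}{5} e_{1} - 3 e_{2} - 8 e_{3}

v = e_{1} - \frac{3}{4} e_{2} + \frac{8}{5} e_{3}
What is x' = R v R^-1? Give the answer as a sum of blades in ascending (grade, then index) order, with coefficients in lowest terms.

~R = -\frac{1}{5} e_{1} - 3 e_{2} - 8 e_{3}, and R ~R = \frac{1826}{25}, so R^-1 = ~R / (\frac{1826}{25}).
R v = -\frac{43}{4} + \frac{63}{20} e_{12} + \frac{192}{25} e_{13} - \frac{54}{5} e_{23}
Answer: -\frac{3437}{3652} e_{1} + \frac{1491}{913} e_{2} + \frac{3446}{4565} e_{3}


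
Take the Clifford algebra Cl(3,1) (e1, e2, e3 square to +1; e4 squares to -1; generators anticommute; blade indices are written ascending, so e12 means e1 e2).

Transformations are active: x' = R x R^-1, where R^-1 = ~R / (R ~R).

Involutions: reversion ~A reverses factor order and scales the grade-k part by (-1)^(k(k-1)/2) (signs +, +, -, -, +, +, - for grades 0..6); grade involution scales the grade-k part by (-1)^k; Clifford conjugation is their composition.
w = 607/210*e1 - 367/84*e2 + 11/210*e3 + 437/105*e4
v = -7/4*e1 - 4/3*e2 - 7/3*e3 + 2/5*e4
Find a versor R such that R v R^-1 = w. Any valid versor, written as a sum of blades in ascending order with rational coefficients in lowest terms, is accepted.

Equal squares first: v^2 = w^2 = 36449/3600. Then v + w = 479/420*e1 - 479/84*e2 - 479/210*e3 + 479/105*e4 is a versor taking v to w, provided it is invertible.
Answer: 479/420*e1 - 479/84*e2 - 479/210*e3 + 479/105*e4


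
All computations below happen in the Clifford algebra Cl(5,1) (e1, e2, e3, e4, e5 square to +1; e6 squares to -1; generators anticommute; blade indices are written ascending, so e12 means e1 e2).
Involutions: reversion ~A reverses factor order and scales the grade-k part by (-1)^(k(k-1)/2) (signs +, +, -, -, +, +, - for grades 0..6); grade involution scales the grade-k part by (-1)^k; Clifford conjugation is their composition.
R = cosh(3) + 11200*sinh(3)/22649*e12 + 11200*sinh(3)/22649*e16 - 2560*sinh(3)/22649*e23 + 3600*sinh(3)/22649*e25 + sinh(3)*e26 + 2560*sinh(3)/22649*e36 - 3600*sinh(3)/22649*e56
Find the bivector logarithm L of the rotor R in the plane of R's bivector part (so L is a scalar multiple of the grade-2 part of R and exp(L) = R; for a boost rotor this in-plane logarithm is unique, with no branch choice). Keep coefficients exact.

The scalar part of R is cosh(3), giving the rapidity magnitude (cosh is even); the bivector part supplies orientation, its quotient by sinh of the rapidity is the plane, and L = rapidity * plane — unique in that plane, since flipping both signs leaves L unchanged.
Concretely: cosh(rapidity) = cosh(3) gives rapidity = ±3, and since rapidity/sinh(rapidity) is even the sign is immaterial: L = (rapidity/sinh(rapidity)) * <R>_2 = (3/sinh(3)) * <R>_2.
Answer: 33600/22649*e12 + 33600/22649*e16 - 7680/22649*e23 + 10800/22649*e25 + 3*e26 + 7680/22649*e36 - 10800/22649*e56


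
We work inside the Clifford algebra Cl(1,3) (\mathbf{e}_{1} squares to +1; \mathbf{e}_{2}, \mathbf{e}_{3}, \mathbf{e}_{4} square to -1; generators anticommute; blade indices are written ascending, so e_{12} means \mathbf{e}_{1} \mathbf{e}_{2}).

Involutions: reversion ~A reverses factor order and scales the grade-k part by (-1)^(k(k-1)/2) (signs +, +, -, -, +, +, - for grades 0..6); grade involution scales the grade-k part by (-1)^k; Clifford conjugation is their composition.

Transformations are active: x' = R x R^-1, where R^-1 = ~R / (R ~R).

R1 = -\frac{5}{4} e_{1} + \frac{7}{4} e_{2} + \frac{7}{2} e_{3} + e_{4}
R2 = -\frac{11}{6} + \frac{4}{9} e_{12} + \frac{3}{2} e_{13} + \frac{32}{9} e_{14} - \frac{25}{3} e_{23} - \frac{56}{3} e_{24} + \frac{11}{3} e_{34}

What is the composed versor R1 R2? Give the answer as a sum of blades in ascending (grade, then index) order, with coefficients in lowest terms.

Distribute over the terms of R1 (each basis-blade product reordered to ascending indices, repeated generators contracted through their squares):
(-\frac{5}{4} e_{1}) R2 = \frac{55}{24} e_{1} - \frac{5}{9} e_{2} - \frac{15}{8} e_{3} - \frac{40}{9} e_{4} + \frac{125}{12} e_{123} + \frac{70}{3} e_{124} - \frac{55}{12} e_{134}
(\frac{7}{4} e_{2}) R2 = \frac{7}{9} e_{1} - \frac{77}{24} e_{2} + \frac{175}{12} e_{3} + \frac{98}{3} e_{4} - \frac{21}{8} e_{123} - \frac{56}{9} e_{124} + \frac{77}{12} e_{234}
(\frac{7}{2} e_{3}) R2 = \frac{21}{4} e_{1} - \frac{175}{6} e_{2} - \frac{77}{12} e_{3} - \frac{77}{6} e_{4} + \frac{14}{9} e_{123} - \frac{112}{9} e_{134} + \frac{196}{3} e_{234}
(e_{4}) R2 = \frac{32}{9} e_{1} - \frac{56}{3} e_{2} + \frac{11}{3} e_{3} - \frac{11}{6} e_{4} + \frac{4}{9} e_{124} + \frac{3}{2} e_{134} - \frac{25}{3} e_{234}
Summing the partial products and collecting blades:
Answer: \frac{95}{8} e_{1} - \frac{3715}{72} e_{2} + \frac{239}{24} e_{3} + \frac{122}{9} e_{4} + \frac{673}{72} e_{123} + \frac{158}{9} e_{124} - \frac{559}{36} e_{134} + \frac{761}{12} e_{234}


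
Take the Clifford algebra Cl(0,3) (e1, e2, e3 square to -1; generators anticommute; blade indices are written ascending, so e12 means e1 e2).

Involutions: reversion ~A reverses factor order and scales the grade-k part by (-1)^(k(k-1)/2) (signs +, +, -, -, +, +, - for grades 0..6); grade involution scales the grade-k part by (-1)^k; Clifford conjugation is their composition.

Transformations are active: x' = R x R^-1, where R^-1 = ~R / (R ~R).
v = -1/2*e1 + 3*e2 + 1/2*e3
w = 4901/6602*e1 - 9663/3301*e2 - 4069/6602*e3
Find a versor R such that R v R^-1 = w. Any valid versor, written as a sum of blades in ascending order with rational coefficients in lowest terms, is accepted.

Here q(v) = q(w) = -19/2; the classical choice R = v + w = 800/3301*e1 + 240/3301*e2 - 384/3301*e3 then realises v -> w under the sandwich.
Answer: 800/3301*e1 + 240/3301*e2 - 384/3301*e3


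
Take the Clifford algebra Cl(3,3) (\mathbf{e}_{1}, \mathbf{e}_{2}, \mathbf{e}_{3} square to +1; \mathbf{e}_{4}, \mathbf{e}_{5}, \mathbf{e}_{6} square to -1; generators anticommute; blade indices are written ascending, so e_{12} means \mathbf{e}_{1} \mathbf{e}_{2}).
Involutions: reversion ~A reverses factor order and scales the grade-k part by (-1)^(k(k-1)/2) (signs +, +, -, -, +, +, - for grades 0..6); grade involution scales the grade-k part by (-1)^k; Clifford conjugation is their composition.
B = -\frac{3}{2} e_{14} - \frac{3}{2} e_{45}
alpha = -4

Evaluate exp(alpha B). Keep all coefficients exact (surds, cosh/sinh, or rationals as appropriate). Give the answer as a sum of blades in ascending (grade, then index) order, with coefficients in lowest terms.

B^2 term by term: the squares give (-\frac{3}{2})^2*(e_{14})^2 + (-\frac{3}{2})^2*(e_{45})^2 = \frac{9}{4}*(+1) + \frac{9}{4}*(-1) = 0 (each basis 2-blade squares to minus the product of its generators' squares); cross terms between blades sharing an index anticommute and cancel. So B^2 = 0.
B^2 = 0, so the series closes: exp(alpha B) = 1 + alpha B (parabolic case).
Answer: 1 + 6 e_{14} + 6 e_{45}


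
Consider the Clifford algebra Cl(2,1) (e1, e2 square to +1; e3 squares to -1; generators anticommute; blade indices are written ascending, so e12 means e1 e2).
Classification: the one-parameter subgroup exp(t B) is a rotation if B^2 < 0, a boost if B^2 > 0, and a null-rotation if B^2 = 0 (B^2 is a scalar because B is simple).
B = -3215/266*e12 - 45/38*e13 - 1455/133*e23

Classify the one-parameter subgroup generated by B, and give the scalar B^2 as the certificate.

B^2 term by term: the squares give (-3215/266)^2*(e12)^2 + (-45/38)^2*(e13)^2 + (-1455/133)^2*(e23)^2 = 10336225/70756*(-1) + 2025/1444*(+1) + 2117025/17689*(+1) = -25 (each basis 2-blade squares to minus the product of its generators' squares); cross terms between blades sharing an index anticommute and cancel. So B^2 = -25.
Answer: rotation, certificate B^2 = -25. Certificate logic: -25 is a conjugation-invariant scalar, so its sign fixes rotation versus boost versus null-rotation outright.


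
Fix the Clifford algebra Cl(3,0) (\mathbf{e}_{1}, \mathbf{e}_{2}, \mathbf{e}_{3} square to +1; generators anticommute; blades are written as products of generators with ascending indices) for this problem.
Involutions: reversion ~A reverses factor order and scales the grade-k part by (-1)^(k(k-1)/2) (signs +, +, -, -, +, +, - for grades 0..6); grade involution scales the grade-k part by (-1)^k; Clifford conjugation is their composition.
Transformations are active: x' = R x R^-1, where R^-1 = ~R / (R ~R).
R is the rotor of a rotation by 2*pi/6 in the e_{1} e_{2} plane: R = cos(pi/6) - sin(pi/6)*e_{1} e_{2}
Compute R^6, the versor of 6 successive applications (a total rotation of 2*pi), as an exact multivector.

Half-angle bookkeeping: 6 applications in e_{1} e_{2} add up to rotor phase 6*pi/6 = \pi, so R^6 = cos(\pi) - sin(\pi)*e_{1} e_{2}.
cos(\pi) = -1 and sin(\pi) = 0, so R^6 = -1. The total rotation 2*pi is 1 full turn, so every vector returns to itself, yet the rotor is -1, on the OTHER sheet of the double cover (an odd number of 2*pi turns).
Answer: -1


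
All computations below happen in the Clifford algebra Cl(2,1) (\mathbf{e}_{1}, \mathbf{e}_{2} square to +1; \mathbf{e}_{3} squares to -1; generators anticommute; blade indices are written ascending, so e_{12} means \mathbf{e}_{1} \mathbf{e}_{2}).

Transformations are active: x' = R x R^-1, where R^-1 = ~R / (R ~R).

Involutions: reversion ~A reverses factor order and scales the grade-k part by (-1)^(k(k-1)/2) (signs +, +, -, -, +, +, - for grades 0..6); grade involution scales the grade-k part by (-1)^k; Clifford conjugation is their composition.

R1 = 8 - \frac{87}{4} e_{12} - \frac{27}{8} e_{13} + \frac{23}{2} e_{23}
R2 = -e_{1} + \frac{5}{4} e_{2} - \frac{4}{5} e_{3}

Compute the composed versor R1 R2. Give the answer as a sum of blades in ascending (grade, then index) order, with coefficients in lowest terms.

Distribute over the terms of R2 (each basis-blade product reordered to ascending indices, repeated generators contracted through their squares):
R1 (-e_{1}) = -8 e_{1} - \frac{87}{4} e_{2} - \frac{27}{8} e_{3} - \frac{23}{2} e_{123}
R1 (\frac{5}{4} e_{2}) = -\frac{435}{16} e_{1} + 10 e_{2} - \frac{115}{8} e_{3} + \frac{135}{32} e_{123}
R1 (-\frac{4}{5} e_{3}) = -\frac{27}{10} e_{1} + \frac{46}{5} e_{2} - \frac{32}{5} e_{3} + \frac{87}{5} e_{123}
Summing the partial products and collecting blades:
Answer: -\frac{3031}{80} e_{1} - \frac{51}{20} e_{2} - \frac{483}{20} e_{3} + \frac{1619}{160} e_{123}


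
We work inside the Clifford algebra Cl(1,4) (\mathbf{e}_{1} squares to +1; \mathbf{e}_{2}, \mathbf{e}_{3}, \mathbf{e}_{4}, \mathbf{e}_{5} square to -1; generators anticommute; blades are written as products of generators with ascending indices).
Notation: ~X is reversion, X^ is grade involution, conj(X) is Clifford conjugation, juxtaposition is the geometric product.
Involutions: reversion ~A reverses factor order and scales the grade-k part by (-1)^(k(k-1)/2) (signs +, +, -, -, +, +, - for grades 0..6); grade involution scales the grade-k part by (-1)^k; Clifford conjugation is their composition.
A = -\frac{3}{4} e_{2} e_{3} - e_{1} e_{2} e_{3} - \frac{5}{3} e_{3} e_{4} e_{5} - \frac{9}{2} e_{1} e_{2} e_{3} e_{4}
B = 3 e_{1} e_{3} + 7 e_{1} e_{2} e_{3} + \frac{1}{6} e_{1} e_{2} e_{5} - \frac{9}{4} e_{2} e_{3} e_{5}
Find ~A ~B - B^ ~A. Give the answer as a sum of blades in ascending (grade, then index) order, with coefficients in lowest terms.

first term: 7 + \frac{21}{4} e_{1} + 3 e_{2} + \frac{63}{2} e_{4} - \frac{27}{16} e_{5} + \frac{9}{4} e_{1} e_{2} - \frac{9}{4} e_{1} e_{5} - \frac{69}{4} e_{2} e_{4} - \frac{1}{6} e_{3} e_{5} - \frac{1}{8} e_{1} e_{3} e_{5} + \frac{41}{8} e_{1} e_{4} e_{5} + \frac{3}{4} e_{3} e_{4} e_{5} + \frac{5}{18} e_{1} e_{2} e_{3} e_{4} + \frac{35}{3} e_{1} e_{2} e_{4} e_{5}
second term: 7 + \frac{21}{4} e_{1} - 3 e_{2} - \frac{63}{2} e_{4} - \frac{27}{16} e_{5} + \frac{9}{4} e_{1} e_{2} + \frac{9}{4} e_{1} e_{5} + \frac{69}{4} e_{2} e_{4} + \frac{1}{6} e_{3} e_{5} + \frac{1}{8} e_{1} e_{3} e_{5} + \frac{41}{8} e_{1} e_{4} e_{5} + \frac{3}{4} e_{3} e_{4} e_{5} + \frac{5}{18} e_{1} e_{2} e_{3} e_{4} + \frac{35}{3} e_{1} e_{2} e_{4} e_{5}
Answer: 6 e_{2} + 63 e_{4} - \frac{9}{2} e_{1} e_{5} - \frac{69}{2} e_{2} e_{4} - \frac{1}{3} e_{3} e_{5} - \frac{1}{4} e_{1} e_{3} e_{5}


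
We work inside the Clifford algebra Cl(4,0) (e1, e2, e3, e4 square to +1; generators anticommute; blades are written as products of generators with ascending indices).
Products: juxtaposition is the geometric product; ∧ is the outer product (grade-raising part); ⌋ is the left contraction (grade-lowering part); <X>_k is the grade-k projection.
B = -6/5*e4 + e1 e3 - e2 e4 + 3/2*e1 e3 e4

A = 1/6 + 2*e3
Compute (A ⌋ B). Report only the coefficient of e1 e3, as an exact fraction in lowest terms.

step 1: -2*e1 - 1/5*e4 + 1/6*e1 e3 - 3*e1 e4 - 1/6*e2 e4 + 1/4*e1 e3 e4
Answer: 1/6


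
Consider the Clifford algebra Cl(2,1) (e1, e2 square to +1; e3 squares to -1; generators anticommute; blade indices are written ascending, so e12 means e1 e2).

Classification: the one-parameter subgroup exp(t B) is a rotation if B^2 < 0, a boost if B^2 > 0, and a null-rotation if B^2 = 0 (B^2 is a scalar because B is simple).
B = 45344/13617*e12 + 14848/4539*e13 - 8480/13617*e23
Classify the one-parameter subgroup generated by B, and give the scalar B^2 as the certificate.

B^2 term by term: the squares give (45344/13617)^2*(e12)^2 + (14848/4539)^2*(e13)^2 + (-8480/13617)^2*(e23)^2 = 2056078336/185422689*(-1) + 220463104/20602521*(+1) + 71910400/185422689*(+1) = 0 (each basis 2-blade squares to minus the product of its generators' squares); cross terms between blades sharing an index anticommute and cancel. So B^2 = 0.
Answer: null-rotation, certificate B^2 = 0. Because 0 is invariant under every versor sandwich, the classification follows from its sign alone.


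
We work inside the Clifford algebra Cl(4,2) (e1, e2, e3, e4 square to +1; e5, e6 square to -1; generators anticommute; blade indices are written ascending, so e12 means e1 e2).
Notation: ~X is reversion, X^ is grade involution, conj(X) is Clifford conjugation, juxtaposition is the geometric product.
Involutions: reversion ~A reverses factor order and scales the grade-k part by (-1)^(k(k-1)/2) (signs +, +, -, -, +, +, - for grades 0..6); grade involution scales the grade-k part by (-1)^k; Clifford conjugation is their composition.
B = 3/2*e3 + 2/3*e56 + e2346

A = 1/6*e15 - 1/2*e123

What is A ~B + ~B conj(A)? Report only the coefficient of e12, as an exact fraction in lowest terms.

first term: -3/4*e12 + 1/9*e16 - 1/4*e135 + 1/2*e146 + 1/3*e12356 - 1/6*e123456
second term: -3/4*e12 + 1/9*e16 + 1/4*e135 + 1/2*e146 + 1/3*e12356 + 1/6*e123456
Answer: -3/2


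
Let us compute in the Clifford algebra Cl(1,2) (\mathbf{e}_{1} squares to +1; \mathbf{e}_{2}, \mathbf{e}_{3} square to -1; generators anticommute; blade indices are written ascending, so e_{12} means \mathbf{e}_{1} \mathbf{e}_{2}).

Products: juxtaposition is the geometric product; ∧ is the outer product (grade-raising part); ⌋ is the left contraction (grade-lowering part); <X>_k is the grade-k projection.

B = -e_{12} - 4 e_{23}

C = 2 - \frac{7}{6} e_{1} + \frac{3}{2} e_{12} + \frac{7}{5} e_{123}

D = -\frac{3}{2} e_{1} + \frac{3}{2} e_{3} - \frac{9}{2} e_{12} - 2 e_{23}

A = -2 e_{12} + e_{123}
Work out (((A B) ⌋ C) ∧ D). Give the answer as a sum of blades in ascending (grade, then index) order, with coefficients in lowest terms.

step 1: 2 + 4 e_{1} - e_{3} - 8 e_{13}
step 2: -\frac{2}{3} - \frac{7}{3} e_{1} + \frac{86}{5} e_{2} + \frac{22}{5} e_{12} + \frac{28}{5} e_{23} + \frac{14}{5} e_{123}
step 3: e_{1} - e_{3} + \frac{144}{5} e_{12} - \frac{7}{2} e_{13} + \frac{407}{15} e_{23} + \frac{43}{15} e_{123}
Answer: e_{1} - e_{3} + \frac{144}{5} e_{12} - \frac{7}{2} e_{13} + \frac{407}{15} e_{23} + \frac{43}{15} e_{123}


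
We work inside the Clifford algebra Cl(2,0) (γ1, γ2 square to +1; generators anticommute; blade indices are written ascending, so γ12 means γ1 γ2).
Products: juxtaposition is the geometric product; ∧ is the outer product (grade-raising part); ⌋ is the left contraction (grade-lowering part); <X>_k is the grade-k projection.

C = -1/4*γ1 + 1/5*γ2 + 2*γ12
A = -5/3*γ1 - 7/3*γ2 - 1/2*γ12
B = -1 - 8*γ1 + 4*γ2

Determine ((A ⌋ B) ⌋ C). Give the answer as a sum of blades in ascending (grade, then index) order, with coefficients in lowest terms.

step 1: 4
step 2: -γ1 + 4/5*γ2 + 8*γ12
Answer: -γ1 + 4/5*γ2 + 8*γ12


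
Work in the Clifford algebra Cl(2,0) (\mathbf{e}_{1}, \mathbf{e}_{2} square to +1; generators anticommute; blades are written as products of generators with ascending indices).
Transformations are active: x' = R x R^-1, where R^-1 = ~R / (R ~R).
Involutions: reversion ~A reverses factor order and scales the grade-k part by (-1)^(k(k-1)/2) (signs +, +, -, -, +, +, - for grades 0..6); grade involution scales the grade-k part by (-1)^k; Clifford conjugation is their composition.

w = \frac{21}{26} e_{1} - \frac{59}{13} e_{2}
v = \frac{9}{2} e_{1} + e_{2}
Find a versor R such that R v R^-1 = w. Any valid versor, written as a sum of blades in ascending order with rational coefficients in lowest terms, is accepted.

A norm check does it: q(v) = q(w) = \frac{85}{4}, hence R = v + w = \frac{69}{13} e_{1} - \frac{46}{13} e_{2} realises the map — parallel part kept, (v - w)/2 negated, v carried to w.
Answer: \frac{69}{13} e_{1} - \frac{46}{13} e_{2}


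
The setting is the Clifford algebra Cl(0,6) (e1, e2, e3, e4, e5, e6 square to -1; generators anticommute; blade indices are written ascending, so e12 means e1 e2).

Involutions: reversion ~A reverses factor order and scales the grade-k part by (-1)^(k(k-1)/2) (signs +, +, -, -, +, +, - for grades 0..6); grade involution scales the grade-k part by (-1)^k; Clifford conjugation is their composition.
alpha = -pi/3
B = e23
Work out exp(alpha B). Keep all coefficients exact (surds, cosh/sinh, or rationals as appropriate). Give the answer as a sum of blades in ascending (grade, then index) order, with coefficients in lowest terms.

B^2 = (1)^2*(e23)^2 = 1*(-1) = -1 (a basis 2-blade squares to minus the product of its generators' squares).
B^2 = -1 — circular case — the even/odd split gives cos and sin: l = 1, alpha*l = -pi/3, so exp(alpha B) = cos(-pi/3) + (sin(-pi/3)/1)*B = 1/2 + (-sqrt(3)/2)*B.
Answer: 1/2 - sqrt(3)/2*e23


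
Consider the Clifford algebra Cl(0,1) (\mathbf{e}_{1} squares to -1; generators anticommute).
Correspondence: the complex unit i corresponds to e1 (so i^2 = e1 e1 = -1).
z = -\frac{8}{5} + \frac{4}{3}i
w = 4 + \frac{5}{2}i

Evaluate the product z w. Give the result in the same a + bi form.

In blades: z = -\frac{8}{5} + \frac{4}{3} e_{1}, w = 4 + \frac{5}{2} e_{1}.
Distribute z over w term by term (generator squares from the signature, products reordered to ascending indices): (-\frac{8}{5})*w = -\frac{32}{5} - 4 e_{1}; (\frac{4}{3} e_{1})*w = -\frac{10}{3} + \frac{16}{3} e_{1}.
Sum: -\frac{146}{15} + \frac{4}{3} e_{1}; translating back through the correspondence:
Answer: -\frac{146}{15} + \frac{4}{3}i


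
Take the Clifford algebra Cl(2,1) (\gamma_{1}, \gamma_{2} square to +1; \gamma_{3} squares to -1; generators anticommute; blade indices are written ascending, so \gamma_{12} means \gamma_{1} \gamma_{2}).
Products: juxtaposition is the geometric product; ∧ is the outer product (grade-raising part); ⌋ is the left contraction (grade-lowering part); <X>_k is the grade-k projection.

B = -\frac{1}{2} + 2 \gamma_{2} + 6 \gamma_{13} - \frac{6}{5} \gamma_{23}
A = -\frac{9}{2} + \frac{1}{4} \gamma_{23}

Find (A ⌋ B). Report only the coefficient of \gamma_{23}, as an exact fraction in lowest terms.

step 1: \frac{39}{20} - 9 \gamma_{2} - 27 \gamma_{13} + \frac{27}{5} \gamma_{23}
Answer: \frac{27}{5}


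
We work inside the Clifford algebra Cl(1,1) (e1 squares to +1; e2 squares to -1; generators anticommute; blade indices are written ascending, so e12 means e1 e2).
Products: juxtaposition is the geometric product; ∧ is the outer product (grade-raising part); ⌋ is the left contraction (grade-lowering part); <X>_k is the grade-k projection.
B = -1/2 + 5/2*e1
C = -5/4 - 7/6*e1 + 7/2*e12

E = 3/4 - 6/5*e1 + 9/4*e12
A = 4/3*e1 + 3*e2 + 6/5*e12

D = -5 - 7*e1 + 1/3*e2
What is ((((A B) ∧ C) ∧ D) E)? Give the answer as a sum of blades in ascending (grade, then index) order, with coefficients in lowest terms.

step 1: 10/3 - 2/3*e1 - 9/2*e2 - 81/10*e12
step 2: -25/6 - 55/18*e1 + 45/8*e2 + 397/24*e12
step 3: 125/6 + 400/9*e1 - 2125/72*e2 - 2395/54*e12
step 4: -275/2 - 5575/96*e1 + 7097/288*e2 - 785/36*e12
Answer: -275/2 - 5575/96*e1 + 7097/288*e2 - 785/36*e12


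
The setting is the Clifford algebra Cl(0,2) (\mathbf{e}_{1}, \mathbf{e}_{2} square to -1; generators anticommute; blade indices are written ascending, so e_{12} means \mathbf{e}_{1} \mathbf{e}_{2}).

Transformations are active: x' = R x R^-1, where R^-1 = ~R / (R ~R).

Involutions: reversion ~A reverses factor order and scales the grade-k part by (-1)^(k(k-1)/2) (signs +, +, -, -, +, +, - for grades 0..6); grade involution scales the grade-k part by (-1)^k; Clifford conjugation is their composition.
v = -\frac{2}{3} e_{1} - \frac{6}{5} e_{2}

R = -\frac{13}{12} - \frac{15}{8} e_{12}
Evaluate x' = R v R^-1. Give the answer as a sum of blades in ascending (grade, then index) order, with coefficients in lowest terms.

~R = -\frac{13}{12} + \frac{15}{8} e_{12}, and R ~R = \frac{2701}{576}, so R^-1 = ~R / (\frac{2701}{576}).
R v = -\frac{55}{36} e_{1} + \frac{51}{20} e_{2}
Answer: \frac{11122}{8103} e_{1} + \frac{294}{13505} e_{2}


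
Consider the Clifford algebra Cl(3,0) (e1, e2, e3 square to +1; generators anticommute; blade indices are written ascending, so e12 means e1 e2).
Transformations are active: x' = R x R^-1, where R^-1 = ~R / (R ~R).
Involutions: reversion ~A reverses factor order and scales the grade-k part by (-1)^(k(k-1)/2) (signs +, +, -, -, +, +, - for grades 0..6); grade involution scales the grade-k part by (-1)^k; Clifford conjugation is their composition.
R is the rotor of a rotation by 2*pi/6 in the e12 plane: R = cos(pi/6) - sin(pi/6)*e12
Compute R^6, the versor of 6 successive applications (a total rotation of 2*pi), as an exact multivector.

Rotor phase runs at HALF the rotation angle; powers of one rotor simply add phase, so after 6 steps in e12 the phase is 6*pi/6 = pi and R^6 = cos(pi) - sin(pi)*e12.
cos(pi) = -1 and sin(pi) = 0, so R^6 = -1. The total rotation 2*pi is 1 full turn, so every vector returns to itself, yet the rotor is -1, on the OTHER sheet of the double cover (an odd number of 2*pi turns).
Answer: -1


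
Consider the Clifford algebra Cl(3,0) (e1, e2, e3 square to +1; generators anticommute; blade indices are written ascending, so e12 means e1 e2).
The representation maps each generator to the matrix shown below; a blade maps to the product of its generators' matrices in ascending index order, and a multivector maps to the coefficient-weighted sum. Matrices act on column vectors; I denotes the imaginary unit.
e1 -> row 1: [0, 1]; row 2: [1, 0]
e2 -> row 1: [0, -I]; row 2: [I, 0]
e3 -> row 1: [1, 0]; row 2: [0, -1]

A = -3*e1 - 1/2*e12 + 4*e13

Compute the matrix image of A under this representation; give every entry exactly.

Bivector images (products of the table entries): rho(e12) = rho(e1)rho(e2) = row 1: [I, 0]; row 2: [0, -I]; rho(e13) = rho(e1)rho(e3) = row 1: [0, -1]; row 2: [1, 0].
M = (-3)*rho(e1) + (-1/2)*rho(e12) + (4)*rho(e13), summed entrywise:
Answer: row 1: [-I/2, -7]; row 2: [1, I/2]


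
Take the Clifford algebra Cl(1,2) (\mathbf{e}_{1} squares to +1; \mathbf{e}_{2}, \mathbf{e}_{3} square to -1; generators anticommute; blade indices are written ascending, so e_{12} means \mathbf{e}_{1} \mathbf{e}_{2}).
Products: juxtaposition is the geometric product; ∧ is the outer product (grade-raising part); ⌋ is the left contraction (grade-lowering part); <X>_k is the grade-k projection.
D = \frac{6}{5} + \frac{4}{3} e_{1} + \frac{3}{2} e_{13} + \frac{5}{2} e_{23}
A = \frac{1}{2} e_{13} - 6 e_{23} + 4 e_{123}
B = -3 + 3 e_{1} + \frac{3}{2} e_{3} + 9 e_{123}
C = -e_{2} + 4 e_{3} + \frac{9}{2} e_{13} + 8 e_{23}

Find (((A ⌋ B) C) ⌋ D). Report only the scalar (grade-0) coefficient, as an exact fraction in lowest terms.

step 1: -36 + 54 e_{1} - \frac{9}{2} e_{2}
step 2: -\frac{9}{2} + 36 e_{2} + 135 e_{3} - 54 e_{12} + 54 e_{13} - 306 e_{23} + \frac{1809}{4} e_{123}
step 3: \frac{4203}{5} + \frac{393}{2} e_{1} + \frac{675}{2} e_{2} - 90 e_{3} - \frac{27}{4} e_{13} - \frac{45}{4} e_{23}
Answer: \frac{4203}{5}


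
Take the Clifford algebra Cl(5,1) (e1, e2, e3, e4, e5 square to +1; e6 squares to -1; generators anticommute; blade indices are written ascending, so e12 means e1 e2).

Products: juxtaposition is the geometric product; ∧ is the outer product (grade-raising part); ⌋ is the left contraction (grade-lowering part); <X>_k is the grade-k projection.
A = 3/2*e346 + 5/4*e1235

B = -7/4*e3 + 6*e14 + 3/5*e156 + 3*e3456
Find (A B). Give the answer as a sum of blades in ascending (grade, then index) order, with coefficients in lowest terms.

step 1: -9/2*e5 - 21/8*e46 + 35/16*e125 + 9*e136 - 3/4*e236 + 15/4*e1246 - 9/10*e1345 + 15/2*e2345
Answer: -9/2*e5 - 21/8*e46 + 35/16*e125 + 9*e136 - 3/4*e236 + 15/4*e1246 - 9/10*e1345 + 15/2*e2345


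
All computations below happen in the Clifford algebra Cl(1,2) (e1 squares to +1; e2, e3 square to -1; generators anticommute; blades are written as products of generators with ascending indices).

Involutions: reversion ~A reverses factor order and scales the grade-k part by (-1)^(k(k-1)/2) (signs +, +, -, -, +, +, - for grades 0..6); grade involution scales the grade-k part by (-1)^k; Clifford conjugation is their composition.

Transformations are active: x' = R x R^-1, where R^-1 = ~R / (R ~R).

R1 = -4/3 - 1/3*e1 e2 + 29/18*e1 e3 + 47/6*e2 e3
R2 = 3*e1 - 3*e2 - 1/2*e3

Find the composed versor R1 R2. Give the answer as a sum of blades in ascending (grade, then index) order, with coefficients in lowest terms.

Distribute over the terms of R2 (each basis-blade product reordered to ascending indices, repeated generators contracted through their squares):
R1 (3*e1) = -4*e1 + e2 - 29/6*e3 + 47/2*e1 e2 e3
R1 (-3*e2) = -e1 + 4*e2 - 47/2*e3 + 29/6*e1 e2 e3
R1 (-1/2*e3) = 29/36*e1 + 47/12*e2 + 2/3*e3 + 1/6*e1 e2 e3
Summing the partial products and collecting blades:
Answer: -151/36*e1 + 107/12*e2 - 83/3*e3 + 57/2*e1 e2 e3


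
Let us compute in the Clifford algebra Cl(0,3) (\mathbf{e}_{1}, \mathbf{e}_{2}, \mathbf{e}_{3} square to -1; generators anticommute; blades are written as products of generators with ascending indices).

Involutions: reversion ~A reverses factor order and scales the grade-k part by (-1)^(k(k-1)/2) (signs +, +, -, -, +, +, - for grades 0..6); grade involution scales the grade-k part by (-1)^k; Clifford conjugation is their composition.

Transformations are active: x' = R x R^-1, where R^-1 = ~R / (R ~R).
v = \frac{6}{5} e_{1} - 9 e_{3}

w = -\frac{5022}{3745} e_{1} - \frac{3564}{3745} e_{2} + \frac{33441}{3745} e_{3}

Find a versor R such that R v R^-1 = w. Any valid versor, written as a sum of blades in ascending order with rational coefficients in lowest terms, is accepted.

Construction: equal norms (both -\frac{2061}{25}) license R = v + w = -\frac{528}{3745} e_{1} - \frac{3564}{3745} e_{2} - \frac{264}{3745} e_{3} — nothing changes along that direction, while (v - w)/2 changes sign, so v maps onto w.
Answer: -\frac{528}{3745} e_{1} - \frac{3564}{3745} e_{2} - \frac{264}{3745} e_{3}


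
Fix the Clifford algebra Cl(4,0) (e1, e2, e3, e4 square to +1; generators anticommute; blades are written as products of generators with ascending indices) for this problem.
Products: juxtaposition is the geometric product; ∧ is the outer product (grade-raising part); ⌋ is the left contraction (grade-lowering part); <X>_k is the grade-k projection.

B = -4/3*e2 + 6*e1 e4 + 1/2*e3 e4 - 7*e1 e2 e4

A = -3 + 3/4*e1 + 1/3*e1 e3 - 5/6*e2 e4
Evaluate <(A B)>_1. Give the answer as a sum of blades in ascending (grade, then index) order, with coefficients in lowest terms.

step 1: -35/6*e1 + 4*e2 + 61/18*e4 - 6*e1 e2 - 107/6*e1 e4 + 5/12*e2 e3 - 21/4*e2 e4 - 7/2*e3 e4 + 4/9*e1 e2 e3 + 21*e1 e2 e4 + 3/8*e1 e3 e4 - 7/3*e2 e3 e4
step 2: -35/6*e1 + 4*e2 + 61/18*e4
Answer: -35/6*e1 + 4*e2 + 61/18*e4


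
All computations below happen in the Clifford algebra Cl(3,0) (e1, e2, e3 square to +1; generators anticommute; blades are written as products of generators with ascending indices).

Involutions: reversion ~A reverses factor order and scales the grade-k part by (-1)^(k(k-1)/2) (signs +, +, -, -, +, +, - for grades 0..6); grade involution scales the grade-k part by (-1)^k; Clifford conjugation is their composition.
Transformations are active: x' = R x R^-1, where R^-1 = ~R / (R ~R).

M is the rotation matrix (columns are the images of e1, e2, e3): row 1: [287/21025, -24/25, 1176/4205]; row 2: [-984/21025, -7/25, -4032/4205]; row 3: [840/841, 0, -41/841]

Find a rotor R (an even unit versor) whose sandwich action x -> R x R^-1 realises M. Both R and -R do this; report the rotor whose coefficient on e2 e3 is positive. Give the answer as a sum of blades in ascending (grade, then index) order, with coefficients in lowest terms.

Method: write R = a + b12*e1 e2 + b13*e1 e3 + b23*e2 e3 with a^2 + b12^2 + b13^2 + b23^2 = 1 (so R^-1 = ~R). Expanding the columns R e_j ~R gives tr M = 4a^2 - 1 and, from the antisymmetric part, M21 - M12 = -4a*b12, M13 - M31 = 4a*b13, M32 - M23 = -4a*b23.
Here tr M = -265/841, so a^2 = (1 + tr M)/4 = 144/841 and a = ±12/29. Taking a = 12/29: M21 - M12 = 768/841, M13 - M31 = -3024/4205, M32 - M23 = 4032/4205, giving b12 = -16/29, b13 = -63/145, b23 = -84/145, i.e. R = 12/29 - 16/29*e1 e2 - 63/145*e1 e3 - 84/145*e2 e3.
Its e2 e3 coefficient is negative, so report the other preimage -R.
Answer: -12/29 + 16/29*e1 e2 + 63/145*e1 e3 + 84/145*e2 e3. Sheet selection: the two-to-one cover makes ±R indistinguishable at the matrix level (trace -265/841), so uniqueness comes from the required sign on e2 e3.


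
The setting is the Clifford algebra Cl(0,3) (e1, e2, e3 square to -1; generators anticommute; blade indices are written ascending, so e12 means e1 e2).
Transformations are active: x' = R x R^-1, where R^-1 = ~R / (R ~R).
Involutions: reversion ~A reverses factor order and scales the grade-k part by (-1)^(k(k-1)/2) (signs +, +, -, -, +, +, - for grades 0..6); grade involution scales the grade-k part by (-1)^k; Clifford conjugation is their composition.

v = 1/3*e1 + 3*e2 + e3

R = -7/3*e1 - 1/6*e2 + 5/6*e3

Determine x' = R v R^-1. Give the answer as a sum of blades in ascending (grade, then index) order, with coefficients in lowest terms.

~R = -7/3*e1 - 1/6*e2 + 5/6*e3, and R ~R = -37/6, so R^-1 = ~R / (-37/6).
R v = 4/9 - 125/18*e12 - 47/18*e13 - 8/3*e23
Answer: 1/333*e1 - 991/333*e2 - 373/333*e3


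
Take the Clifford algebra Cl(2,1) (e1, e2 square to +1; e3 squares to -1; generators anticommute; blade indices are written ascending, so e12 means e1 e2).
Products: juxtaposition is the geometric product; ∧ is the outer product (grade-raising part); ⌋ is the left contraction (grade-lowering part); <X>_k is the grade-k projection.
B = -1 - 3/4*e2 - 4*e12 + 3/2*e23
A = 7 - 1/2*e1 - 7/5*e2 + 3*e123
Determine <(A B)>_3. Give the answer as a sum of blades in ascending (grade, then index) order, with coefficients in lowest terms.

step 1: -119/20 - 3/5*e1 - 37/20*e2 + 99/10*e3 - 221/8*e12 + 9/4*e13 + 21/2*e23 - 15/4*e123
step 2: -15/4*e123
Answer: -15/4*e123


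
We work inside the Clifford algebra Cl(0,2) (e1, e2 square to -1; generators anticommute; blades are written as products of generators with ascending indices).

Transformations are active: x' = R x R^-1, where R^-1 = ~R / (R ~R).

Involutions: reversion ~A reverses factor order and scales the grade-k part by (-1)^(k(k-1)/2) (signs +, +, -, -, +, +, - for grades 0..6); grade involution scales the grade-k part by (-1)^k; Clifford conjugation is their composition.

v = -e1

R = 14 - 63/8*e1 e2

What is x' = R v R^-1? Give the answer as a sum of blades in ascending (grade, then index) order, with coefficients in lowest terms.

~R = 14 + 63/8*e1 e2, and R ~R = 16513/64, so R^-1 = ~R / (16513/64).
R v = -14*e1 + 63/8*e2
Answer: -175/337*e1 + 288/337*e2


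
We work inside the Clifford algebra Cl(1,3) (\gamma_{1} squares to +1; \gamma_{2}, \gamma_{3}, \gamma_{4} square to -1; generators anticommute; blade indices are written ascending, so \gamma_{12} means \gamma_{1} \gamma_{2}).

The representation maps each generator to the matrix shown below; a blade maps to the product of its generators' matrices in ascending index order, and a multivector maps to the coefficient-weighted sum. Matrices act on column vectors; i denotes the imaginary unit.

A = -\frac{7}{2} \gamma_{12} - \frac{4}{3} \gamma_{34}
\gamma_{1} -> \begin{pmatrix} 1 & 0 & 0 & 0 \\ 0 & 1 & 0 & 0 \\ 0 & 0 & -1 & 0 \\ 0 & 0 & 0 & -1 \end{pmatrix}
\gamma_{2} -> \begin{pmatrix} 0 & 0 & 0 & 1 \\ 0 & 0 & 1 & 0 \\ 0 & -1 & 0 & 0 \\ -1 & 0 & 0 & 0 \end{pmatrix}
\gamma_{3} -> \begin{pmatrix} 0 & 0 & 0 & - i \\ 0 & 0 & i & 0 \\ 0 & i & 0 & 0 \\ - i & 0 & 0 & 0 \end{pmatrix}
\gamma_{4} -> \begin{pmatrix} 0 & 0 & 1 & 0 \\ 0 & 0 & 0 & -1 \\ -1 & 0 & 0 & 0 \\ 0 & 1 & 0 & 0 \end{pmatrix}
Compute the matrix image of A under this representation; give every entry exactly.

Bivector images (products of the table entries): rho(\gamma_{12}) = rho(\gamma_{1})rho(\gamma_{2}) = \begin{pmatrix} 0 & 0 & 0 & 1 \\ 0 & 0 & 1 & 0 \\ 0 & 1 & 0 & 0 \\ 1 & 0 & 0 & 0 \end{pmatrix}; rho(\gamma_{34}) = rho(\gamma_{3})rho(\gamma_{4}) = \begin{pmatrix} 0 & - i & 0 & 0 \\ - i & 0 & 0 & 0 \\ 0 & 0 & 0 & - i \\ 0 & 0 & - i & 0 \end{pmatrix}.
M = (-\frac{7}{2})*rho(\gamma_{12}) + (-\frac{4}{3})*rho(\gamma_{34}), summed entrywise:
Answer: \begin{pmatrix} 0 & \frac{4 i}{3} & 0 & - \frac{7}{2} \\ \frac{4 i}{3} & 0 & - \frac{7}{2} & 0 \\ 0 & - \frac{7}{2} & 0 & \frac{4 i}{3} \\ - \frac{7}{2} & 0 & \frac{4 i}{3} & 0 \end{pmatrix}


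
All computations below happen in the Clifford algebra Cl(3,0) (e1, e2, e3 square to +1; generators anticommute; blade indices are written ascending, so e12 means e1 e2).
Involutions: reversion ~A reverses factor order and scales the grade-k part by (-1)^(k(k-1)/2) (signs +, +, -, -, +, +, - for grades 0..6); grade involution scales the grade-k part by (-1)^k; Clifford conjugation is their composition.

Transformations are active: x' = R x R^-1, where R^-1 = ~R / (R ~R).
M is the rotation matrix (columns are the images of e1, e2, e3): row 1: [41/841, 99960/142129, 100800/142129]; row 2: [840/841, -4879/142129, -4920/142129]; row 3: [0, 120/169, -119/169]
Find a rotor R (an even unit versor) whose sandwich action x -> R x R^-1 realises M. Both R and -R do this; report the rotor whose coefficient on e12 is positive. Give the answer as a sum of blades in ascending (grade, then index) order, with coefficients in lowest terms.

Method: write R = a + b12*e12 + b13*e13 + b23*e23 with a^2 + b12^2 + b13^2 + b23^2 = 1 (so R^-1 = ~R). Expanding the columns R e_j ~R gives tr M = 4a^2 - 1 and, from the antisymmetric part, M21 - M12 = -4a*b12, M13 - M31 = 4a*b13, M32 - M23 = -4a*b23.
Here tr M = -98029/142129, so a^2 = (1 + tr M)/4 = 11025/142129 and a = ±105/377. Taking a = 105/377: M21 - M12 = 42000/142129, M13 - M31 = 100800/142129, M32 - M23 = 105840/142129, giving b12 = -100/377, b13 = 240/377, b23 = -252/377, i.e. R = 105/377 - 100/377*e12 + 240/377*e13 - 252/377*e23.
Its e12 coefficient is negative, so report the other preimage -R.
Answer: -105/377 + 100/377*e12 - 240/377*e13 + 252/377*e23. Note: both R and -R realise this M (trace -98029/142129); the covering map identifies them, and the e12-coefficient sign is the tie-breaker.


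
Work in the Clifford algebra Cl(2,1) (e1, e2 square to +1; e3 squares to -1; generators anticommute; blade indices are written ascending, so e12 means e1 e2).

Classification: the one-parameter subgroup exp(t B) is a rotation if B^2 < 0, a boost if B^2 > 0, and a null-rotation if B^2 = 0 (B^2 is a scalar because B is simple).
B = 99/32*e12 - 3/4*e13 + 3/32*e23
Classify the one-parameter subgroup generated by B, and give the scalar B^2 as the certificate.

B^2 term by term: the squares give (99/32)^2*(e12)^2 + (-3/4)^2*(e13)^2 + (3/32)^2*(e23)^2 = 9801/1024*(-1) + 9/16*(+1) + 9/1024*(+1) = -9 (each basis 2-blade squares to minus the product of its generators' squares); cross terms between blades sharing an index anticommute and cancel. So B^2 = -9.
Answer: rotation, certificate B^2 = -9. One invariant decides it: the square -9 survives every conjugation, and its sign is exactly the classification.
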